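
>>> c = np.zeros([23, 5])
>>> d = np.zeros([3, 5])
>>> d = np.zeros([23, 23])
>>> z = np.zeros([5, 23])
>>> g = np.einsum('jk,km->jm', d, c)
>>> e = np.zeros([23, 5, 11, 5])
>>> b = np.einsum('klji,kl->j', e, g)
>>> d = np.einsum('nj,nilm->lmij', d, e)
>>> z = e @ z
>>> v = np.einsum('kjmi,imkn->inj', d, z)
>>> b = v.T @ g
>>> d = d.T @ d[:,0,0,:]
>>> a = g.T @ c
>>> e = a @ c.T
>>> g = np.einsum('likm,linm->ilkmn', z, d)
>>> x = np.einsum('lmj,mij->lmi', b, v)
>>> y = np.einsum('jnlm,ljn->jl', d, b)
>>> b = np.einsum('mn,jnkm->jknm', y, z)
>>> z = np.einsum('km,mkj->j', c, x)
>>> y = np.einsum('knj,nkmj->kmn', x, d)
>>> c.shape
(23, 5)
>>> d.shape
(23, 5, 5, 23)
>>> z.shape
(23,)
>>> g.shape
(5, 23, 11, 23, 5)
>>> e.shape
(5, 23)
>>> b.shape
(23, 11, 5, 23)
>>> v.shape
(23, 23, 5)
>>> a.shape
(5, 5)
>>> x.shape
(5, 23, 23)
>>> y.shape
(5, 5, 23)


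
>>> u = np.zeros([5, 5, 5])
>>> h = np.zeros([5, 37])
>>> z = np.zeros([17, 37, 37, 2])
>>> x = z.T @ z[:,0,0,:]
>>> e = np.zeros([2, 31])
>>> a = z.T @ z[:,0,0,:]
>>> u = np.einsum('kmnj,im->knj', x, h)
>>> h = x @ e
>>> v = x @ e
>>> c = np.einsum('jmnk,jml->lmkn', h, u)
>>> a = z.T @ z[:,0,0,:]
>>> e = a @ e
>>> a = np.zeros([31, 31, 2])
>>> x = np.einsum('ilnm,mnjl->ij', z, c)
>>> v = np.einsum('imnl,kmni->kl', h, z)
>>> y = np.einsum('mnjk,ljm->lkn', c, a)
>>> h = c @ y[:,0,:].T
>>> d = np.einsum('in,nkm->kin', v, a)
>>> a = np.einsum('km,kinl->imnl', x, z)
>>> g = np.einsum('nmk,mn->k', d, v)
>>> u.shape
(2, 37, 2)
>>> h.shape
(2, 37, 31, 31)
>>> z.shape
(17, 37, 37, 2)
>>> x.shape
(17, 31)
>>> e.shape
(2, 37, 37, 31)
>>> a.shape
(37, 31, 37, 2)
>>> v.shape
(17, 31)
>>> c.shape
(2, 37, 31, 37)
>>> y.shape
(31, 37, 37)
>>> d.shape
(31, 17, 31)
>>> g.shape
(31,)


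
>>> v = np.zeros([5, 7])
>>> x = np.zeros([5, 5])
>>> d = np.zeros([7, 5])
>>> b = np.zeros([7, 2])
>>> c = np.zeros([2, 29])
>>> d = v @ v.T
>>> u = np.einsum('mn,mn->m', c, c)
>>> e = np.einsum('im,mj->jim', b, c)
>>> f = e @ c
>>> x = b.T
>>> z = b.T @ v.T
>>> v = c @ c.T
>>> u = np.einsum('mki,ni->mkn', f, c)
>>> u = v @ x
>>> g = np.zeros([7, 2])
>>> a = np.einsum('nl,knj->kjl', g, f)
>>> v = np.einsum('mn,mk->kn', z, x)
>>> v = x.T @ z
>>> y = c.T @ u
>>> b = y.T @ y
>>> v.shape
(7, 5)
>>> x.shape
(2, 7)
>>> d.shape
(5, 5)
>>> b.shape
(7, 7)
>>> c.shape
(2, 29)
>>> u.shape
(2, 7)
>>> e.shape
(29, 7, 2)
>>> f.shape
(29, 7, 29)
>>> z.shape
(2, 5)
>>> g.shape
(7, 2)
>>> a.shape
(29, 29, 2)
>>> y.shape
(29, 7)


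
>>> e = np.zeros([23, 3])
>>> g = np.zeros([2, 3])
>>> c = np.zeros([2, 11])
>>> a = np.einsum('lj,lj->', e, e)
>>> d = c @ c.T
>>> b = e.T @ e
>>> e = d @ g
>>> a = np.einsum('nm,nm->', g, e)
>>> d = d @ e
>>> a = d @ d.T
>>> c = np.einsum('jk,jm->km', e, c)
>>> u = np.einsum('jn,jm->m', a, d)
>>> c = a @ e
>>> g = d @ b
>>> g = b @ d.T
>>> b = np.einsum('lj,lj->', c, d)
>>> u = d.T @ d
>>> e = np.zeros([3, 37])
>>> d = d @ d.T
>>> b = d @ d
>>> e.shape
(3, 37)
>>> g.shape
(3, 2)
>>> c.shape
(2, 3)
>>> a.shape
(2, 2)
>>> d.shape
(2, 2)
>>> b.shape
(2, 2)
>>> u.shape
(3, 3)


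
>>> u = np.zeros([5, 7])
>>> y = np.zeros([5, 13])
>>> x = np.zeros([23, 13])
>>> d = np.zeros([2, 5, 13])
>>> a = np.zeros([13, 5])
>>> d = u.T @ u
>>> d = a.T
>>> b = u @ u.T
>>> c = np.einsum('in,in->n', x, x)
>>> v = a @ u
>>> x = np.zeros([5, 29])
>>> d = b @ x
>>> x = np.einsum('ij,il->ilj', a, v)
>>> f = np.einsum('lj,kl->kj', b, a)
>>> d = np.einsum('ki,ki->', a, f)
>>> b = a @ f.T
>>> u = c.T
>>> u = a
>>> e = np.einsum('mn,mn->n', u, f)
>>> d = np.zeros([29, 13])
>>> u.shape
(13, 5)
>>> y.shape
(5, 13)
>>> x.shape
(13, 7, 5)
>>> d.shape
(29, 13)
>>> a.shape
(13, 5)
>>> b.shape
(13, 13)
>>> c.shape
(13,)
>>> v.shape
(13, 7)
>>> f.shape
(13, 5)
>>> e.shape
(5,)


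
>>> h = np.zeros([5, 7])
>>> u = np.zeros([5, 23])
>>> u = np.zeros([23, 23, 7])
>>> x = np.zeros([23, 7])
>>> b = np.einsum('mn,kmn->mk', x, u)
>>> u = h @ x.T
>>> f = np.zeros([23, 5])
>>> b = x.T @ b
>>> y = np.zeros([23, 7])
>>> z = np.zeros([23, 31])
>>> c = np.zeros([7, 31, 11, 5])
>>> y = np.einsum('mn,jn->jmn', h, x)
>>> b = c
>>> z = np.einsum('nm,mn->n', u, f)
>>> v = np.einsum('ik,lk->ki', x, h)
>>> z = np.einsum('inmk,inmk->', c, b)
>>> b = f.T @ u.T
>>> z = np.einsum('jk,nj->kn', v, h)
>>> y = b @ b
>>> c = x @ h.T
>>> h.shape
(5, 7)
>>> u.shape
(5, 23)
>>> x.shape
(23, 7)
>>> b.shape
(5, 5)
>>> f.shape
(23, 5)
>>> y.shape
(5, 5)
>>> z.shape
(23, 5)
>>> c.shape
(23, 5)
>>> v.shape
(7, 23)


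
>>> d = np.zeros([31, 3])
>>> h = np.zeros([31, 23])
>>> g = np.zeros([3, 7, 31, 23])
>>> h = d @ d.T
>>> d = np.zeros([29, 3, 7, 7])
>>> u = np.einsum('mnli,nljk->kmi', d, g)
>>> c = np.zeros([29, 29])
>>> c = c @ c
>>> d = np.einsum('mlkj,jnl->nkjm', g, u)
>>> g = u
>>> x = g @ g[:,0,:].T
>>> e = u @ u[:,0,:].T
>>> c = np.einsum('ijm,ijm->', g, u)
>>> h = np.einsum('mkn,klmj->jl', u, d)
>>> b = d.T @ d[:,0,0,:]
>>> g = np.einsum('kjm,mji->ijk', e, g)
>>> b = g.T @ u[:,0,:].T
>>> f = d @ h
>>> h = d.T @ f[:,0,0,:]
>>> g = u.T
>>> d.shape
(29, 31, 23, 3)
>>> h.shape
(3, 23, 31, 31)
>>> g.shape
(7, 29, 23)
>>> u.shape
(23, 29, 7)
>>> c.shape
()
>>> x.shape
(23, 29, 23)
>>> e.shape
(23, 29, 23)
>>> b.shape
(23, 29, 23)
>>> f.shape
(29, 31, 23, 31)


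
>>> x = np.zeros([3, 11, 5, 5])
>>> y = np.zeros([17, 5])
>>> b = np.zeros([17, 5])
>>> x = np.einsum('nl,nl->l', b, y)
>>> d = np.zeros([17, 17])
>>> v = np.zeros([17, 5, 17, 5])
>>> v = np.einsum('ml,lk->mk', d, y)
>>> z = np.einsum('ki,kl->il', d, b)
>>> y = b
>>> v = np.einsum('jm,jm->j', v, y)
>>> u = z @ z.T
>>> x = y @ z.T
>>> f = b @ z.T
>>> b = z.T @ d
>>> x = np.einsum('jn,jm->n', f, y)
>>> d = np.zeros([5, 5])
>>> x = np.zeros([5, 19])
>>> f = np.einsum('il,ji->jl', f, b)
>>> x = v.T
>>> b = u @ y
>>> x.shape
(17,)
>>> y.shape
(17, 5)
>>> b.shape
(17, 5)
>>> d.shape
(5, 5)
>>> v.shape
(17,)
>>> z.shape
(17, 5)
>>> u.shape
(17, 17)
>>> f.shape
(5, 17)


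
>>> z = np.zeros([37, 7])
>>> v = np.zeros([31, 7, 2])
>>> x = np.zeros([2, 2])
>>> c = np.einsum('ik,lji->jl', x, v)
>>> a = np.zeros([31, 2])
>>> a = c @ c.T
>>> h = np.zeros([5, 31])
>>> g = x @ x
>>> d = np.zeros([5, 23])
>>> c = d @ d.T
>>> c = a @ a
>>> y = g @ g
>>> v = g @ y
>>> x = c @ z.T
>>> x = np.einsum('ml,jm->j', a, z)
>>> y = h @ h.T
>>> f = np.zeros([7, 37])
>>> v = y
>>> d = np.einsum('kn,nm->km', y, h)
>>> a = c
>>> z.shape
(37, 7)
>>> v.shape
(5, 5)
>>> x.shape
(37,)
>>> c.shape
(7, 7)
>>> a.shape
(7, 7)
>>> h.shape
(5, 31)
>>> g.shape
(2, 2)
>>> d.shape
(5, 31)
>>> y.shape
(5, 5)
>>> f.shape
(7, 37)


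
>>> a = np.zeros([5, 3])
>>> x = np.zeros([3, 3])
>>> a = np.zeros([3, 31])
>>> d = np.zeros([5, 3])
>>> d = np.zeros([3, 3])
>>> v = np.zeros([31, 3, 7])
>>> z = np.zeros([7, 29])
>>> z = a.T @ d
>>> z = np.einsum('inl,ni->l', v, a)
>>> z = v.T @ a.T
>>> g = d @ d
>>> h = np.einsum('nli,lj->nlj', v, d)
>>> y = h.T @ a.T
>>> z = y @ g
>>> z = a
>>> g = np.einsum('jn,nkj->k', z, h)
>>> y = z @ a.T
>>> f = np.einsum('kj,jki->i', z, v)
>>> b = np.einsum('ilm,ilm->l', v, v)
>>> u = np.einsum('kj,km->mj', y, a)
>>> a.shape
(3, 31)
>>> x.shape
(3, 3)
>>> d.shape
(3, 3)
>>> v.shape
(31, 3, 7)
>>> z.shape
(3, 31)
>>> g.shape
(3,)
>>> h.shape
(31, 3, 3)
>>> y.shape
(3, 3)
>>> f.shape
(7,)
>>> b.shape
(3,)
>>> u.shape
(31, 3)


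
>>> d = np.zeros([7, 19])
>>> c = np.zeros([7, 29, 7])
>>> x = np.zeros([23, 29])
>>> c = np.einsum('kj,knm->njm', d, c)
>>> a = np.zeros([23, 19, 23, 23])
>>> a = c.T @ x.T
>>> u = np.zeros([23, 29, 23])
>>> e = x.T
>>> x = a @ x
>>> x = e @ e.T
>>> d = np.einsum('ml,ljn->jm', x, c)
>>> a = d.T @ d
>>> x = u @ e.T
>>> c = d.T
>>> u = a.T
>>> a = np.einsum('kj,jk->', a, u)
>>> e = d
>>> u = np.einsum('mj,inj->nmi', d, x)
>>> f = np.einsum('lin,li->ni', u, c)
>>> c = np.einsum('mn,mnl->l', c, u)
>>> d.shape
(19, 29)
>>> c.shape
(23,)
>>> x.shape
(23, 29, 29)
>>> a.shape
()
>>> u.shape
(29, 19, 23)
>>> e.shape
(19, 29)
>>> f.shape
(23, 19)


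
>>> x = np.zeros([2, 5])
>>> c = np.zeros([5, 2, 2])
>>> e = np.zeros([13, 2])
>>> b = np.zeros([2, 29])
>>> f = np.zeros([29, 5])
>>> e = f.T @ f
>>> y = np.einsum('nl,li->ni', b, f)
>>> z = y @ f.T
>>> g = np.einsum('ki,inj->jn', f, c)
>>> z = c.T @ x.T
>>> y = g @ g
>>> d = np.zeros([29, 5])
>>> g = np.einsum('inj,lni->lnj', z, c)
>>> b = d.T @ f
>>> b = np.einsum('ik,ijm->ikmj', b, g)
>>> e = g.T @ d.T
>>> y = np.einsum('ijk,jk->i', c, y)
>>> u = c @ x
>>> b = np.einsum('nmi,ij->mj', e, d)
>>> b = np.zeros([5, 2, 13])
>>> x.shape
(2, 5)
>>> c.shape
(5, 2, 2)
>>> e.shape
(2, 2, 29)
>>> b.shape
(5, 2, 13)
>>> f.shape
(29, 5)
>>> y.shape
(5,)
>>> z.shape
(2, 2, 2)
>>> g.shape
(5, 2, 2)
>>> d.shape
(29, 5)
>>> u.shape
(5, 2, 5)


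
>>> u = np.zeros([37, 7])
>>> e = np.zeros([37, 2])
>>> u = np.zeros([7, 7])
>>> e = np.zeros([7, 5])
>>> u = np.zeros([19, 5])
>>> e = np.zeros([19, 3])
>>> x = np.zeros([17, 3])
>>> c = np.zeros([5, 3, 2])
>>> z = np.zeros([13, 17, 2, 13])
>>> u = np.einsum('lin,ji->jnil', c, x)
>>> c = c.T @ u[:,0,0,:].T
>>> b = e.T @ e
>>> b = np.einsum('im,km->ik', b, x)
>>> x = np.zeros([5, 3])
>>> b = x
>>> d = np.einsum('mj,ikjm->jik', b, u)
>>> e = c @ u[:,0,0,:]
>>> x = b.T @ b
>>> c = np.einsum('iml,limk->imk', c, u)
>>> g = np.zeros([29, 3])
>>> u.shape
(17, 2, 3, 5)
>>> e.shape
(2, 3, 5)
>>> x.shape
(3, 3)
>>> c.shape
(2, 3, 5)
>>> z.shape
(13, 17, 2, 13)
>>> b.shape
(5, 3)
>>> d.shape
(3, 17, 2)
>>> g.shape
(29, 3)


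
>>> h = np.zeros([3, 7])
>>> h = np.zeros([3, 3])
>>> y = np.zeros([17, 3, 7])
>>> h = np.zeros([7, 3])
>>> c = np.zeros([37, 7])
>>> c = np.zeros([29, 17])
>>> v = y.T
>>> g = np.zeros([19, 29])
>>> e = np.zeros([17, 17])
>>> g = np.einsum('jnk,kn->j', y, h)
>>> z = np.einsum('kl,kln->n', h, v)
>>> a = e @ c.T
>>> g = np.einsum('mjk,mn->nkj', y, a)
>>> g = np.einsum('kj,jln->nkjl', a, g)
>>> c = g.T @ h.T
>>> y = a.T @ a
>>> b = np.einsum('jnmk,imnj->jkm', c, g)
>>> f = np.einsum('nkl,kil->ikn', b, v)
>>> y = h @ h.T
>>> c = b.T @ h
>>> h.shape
(7, 3)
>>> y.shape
(7, 7)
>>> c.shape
(17, 7, 3)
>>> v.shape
(7, 3, 17)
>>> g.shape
(3, 17, 29, 7)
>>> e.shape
(17, 17)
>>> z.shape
(17,)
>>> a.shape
(17, 29)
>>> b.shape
(7, 7, 17)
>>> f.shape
(3, 7, 7)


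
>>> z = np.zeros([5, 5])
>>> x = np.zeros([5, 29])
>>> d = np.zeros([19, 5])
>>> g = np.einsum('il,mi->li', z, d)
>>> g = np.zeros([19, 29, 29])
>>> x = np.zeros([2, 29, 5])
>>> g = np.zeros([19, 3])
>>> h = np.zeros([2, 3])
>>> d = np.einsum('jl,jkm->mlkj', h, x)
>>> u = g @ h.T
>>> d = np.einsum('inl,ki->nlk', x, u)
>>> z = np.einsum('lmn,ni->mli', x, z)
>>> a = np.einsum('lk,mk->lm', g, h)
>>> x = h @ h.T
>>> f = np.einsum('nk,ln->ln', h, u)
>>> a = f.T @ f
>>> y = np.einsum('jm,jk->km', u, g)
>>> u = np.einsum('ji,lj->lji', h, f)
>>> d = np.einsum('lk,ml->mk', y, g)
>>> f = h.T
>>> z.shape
(29, 2, 5)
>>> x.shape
(2, 2)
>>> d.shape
(19, 2)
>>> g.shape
(19, 3)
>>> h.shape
(2, 3)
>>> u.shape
(19, 2, 3)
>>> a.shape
(2, 2)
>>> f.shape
(3, 2)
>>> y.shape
(3, 2)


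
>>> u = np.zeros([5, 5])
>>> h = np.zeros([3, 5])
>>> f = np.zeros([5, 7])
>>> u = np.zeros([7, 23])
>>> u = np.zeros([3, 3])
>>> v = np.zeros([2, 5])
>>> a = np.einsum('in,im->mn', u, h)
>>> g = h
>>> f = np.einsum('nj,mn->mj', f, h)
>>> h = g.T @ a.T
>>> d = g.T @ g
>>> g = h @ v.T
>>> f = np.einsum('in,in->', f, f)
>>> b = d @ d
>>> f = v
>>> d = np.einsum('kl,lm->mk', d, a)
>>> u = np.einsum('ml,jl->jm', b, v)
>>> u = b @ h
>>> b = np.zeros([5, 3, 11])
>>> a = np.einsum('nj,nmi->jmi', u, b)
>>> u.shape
(5, 5)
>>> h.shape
(5, 5)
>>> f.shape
(2, 5)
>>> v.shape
(2, 5)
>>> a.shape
(5, 3, 11)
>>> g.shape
(5, 2)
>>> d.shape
(3, 5)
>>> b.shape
(5, 3, 11)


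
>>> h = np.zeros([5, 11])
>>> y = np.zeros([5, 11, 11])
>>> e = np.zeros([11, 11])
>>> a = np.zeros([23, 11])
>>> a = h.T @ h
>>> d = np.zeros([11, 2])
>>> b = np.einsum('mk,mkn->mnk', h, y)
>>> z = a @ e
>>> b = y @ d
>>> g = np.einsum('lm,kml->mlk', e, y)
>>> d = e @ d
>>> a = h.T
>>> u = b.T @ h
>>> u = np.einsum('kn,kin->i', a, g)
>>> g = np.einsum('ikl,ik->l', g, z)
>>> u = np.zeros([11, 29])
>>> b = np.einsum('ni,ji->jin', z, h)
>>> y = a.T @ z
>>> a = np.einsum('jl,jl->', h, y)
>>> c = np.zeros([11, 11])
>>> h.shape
(5, 11)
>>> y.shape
(5, 11)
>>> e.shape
(11, 11)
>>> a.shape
()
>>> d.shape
(11, 2)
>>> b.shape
(5, 11, 11)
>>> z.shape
(11, 11)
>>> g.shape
(5,)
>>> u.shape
(11, 29)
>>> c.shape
(11, 11)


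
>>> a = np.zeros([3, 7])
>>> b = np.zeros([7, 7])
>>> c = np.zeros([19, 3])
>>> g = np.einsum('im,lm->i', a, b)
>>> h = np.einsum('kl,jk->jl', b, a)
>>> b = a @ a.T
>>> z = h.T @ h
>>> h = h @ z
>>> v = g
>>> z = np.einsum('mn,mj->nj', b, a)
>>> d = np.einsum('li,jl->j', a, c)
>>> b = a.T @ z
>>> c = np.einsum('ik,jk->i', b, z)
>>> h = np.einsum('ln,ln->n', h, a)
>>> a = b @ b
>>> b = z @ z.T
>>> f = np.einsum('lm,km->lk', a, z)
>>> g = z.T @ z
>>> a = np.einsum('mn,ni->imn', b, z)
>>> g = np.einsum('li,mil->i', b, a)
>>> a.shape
(7, 3, 3)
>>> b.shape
(3, 3)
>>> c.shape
(7,)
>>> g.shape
(3,)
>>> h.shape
(7,)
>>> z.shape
(3, 7)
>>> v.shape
(3,)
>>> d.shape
(19,)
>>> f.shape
(7, 3)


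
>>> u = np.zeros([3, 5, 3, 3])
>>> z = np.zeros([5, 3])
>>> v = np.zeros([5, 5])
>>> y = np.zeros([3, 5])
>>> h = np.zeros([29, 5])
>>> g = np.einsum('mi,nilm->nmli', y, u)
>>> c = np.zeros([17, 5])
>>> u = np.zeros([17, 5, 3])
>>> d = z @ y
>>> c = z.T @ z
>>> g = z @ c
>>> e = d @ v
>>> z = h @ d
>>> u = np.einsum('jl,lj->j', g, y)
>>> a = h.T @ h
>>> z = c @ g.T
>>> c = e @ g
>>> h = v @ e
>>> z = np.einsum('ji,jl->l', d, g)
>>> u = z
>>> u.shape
(3,)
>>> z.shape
(3,)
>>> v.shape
(5, 5)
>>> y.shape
(3, 5)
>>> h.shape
(5, 5)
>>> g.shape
(5, 3)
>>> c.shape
(5, 3)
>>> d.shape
(5, 5)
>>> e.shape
(5, 5)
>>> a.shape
(5, 5)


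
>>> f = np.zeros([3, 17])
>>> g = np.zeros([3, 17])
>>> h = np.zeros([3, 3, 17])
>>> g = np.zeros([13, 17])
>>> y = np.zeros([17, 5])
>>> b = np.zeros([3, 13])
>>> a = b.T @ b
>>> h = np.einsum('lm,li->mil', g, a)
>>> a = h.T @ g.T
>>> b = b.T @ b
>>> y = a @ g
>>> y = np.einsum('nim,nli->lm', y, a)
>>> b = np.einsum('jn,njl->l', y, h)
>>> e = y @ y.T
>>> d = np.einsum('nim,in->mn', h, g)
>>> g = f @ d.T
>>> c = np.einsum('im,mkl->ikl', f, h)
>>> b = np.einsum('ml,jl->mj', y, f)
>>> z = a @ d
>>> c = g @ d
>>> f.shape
(3, 17)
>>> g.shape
(3, 13)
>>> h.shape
(17, 13, 13)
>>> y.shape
(13, 17)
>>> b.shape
(13, 3)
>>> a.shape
(13, 13, 13)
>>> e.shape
(13, 13)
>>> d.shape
(13, 17)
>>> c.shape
(3, 17)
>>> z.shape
(13, 13, 17)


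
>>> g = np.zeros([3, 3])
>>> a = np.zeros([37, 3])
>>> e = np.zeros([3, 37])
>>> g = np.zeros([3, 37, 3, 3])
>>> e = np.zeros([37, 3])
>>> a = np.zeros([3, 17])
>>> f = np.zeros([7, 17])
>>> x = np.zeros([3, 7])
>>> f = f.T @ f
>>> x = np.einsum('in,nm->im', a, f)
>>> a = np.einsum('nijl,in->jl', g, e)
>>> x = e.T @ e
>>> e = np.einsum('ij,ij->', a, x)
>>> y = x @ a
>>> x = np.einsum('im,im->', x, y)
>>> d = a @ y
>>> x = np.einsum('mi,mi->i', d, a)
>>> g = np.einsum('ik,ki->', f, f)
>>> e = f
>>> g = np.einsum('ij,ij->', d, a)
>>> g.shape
()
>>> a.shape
(3, 3)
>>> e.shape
(17, 17)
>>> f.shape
(17, 17)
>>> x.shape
(3,)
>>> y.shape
(3, 3)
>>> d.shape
(3, 3)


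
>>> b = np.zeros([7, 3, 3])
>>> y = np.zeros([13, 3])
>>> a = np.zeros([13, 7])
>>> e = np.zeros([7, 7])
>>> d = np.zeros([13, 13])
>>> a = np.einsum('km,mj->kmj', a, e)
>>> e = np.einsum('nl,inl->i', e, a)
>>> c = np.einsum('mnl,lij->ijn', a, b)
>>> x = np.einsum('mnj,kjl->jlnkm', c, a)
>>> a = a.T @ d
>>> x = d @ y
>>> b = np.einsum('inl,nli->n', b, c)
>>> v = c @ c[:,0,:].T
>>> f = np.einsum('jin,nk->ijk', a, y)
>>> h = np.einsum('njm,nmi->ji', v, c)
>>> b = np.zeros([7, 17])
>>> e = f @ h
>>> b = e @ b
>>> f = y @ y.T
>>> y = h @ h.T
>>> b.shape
(7, 7, 17)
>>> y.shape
(3, 3)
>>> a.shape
(7, 7, 13)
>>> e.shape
(7, 7, 7)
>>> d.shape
(13, 13)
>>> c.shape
(3, 3, 7)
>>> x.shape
(13, 3)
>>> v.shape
(3, 3, 3)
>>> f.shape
(13, 13)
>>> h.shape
(3, 7)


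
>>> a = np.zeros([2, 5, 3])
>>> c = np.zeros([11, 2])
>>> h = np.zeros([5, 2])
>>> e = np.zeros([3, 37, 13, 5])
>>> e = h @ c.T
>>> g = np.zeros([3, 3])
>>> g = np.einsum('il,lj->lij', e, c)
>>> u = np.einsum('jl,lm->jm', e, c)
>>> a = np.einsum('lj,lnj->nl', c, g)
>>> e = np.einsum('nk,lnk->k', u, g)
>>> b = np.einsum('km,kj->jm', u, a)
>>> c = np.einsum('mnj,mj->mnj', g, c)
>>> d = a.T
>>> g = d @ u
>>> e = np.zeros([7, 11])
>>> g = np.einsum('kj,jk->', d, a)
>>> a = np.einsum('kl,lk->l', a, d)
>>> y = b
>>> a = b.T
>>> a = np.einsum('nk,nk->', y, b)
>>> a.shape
()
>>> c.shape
(11, 5, 2)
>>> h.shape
(5, 2)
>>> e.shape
(7, 11)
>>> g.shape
()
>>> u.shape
(5, 2)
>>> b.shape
(11, 2)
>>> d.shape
(11, 5)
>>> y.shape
(11, 2)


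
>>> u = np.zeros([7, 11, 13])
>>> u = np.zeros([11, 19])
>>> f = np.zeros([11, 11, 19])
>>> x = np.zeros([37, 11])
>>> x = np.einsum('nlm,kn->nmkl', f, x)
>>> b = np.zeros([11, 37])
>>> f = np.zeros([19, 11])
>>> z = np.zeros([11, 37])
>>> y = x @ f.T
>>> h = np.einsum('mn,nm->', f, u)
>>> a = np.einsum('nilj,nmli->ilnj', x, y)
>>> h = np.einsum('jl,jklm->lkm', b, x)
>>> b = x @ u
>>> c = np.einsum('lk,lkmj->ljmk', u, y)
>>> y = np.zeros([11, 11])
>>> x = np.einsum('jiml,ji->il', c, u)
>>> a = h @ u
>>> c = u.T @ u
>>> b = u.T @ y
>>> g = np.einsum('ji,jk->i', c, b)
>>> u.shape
(11, 19)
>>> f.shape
(19, 11)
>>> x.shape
(19, 19)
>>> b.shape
(19, 11)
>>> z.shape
(11, 37)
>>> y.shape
(11, 11)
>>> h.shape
(37, 19, 11)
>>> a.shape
(37, 19, 19)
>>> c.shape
(19, 19)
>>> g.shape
(19,)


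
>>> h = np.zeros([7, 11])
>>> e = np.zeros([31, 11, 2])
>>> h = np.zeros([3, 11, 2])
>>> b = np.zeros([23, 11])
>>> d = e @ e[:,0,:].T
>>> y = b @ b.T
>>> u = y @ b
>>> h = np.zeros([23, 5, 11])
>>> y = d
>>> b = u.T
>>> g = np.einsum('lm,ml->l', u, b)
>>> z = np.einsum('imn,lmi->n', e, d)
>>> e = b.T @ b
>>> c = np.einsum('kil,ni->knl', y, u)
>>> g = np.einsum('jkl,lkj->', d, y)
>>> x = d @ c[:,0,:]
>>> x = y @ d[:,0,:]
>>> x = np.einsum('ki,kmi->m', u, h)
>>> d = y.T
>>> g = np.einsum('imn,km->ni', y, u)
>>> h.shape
(23, 5, 11)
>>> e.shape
(23, 23)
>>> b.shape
(11, 23)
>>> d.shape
(31, 11, 31)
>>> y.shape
(31, 11, 31)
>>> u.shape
(23, 11)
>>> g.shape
(31, 31)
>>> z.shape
(2,)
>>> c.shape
(31, 23, 31)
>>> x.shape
(5,)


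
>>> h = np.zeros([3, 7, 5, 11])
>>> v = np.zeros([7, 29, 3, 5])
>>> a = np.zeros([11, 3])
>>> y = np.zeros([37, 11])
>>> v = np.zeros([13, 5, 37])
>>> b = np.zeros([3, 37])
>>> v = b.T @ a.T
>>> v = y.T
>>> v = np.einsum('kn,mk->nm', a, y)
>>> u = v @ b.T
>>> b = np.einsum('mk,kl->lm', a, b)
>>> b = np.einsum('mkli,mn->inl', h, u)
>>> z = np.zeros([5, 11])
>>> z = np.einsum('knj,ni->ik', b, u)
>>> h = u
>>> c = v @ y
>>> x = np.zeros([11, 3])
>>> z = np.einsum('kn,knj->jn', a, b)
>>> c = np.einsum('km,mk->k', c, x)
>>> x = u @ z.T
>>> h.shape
(3, 3)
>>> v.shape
(3, 37)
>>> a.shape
(11, 3)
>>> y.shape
(37, 11)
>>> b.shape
(11, 3, 5)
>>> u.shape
(3, 3)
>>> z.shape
(5, 3)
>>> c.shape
(3,)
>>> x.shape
(3, 5)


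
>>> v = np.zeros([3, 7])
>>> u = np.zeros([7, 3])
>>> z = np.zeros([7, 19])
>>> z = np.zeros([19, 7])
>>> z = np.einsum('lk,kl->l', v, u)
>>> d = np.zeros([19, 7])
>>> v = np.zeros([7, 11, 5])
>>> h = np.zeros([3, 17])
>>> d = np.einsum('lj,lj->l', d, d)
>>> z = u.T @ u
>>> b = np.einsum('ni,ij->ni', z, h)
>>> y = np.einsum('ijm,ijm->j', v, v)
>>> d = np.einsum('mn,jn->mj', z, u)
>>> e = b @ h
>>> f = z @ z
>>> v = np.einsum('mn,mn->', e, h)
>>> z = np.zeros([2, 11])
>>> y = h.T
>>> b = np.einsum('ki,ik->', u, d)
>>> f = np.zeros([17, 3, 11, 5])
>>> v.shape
()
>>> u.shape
(7, 3)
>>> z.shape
(2, 11)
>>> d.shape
(3, 7)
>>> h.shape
(3, 17)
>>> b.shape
()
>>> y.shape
(17, 3)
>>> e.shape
(3, 17)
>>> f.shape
(17, 3, 11, 5)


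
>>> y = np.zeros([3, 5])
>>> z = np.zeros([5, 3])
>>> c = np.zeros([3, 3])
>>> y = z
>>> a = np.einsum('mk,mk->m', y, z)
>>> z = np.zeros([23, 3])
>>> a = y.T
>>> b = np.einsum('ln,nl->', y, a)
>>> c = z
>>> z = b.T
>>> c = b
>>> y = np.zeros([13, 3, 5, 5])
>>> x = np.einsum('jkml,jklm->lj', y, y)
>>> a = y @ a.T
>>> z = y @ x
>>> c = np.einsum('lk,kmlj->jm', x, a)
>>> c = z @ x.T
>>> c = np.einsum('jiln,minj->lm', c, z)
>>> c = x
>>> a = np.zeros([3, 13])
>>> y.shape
(13, 3, 5, 5)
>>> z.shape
(13, 3, 5, 13)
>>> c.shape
(5, 13)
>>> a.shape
(3, 13)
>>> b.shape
()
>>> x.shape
(5, 13)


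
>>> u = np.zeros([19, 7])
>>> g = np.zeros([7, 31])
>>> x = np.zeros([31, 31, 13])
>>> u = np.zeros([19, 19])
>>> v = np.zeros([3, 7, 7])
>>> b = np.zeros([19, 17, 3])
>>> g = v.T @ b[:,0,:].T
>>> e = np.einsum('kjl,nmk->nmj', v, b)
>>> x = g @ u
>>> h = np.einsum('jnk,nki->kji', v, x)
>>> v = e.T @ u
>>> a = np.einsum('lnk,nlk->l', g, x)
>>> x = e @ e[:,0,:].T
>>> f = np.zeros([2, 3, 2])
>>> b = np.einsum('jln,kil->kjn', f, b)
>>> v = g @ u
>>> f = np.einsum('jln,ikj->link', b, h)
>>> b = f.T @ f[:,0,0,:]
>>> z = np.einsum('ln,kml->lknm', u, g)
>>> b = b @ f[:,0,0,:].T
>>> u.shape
(19, 19)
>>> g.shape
(7, 7, 19)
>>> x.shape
(19, 17, 19)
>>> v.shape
(7, 7, 19)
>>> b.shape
(3, 2, 7, 2)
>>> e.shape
(19, 17, 7)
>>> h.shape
(7, 3, 19)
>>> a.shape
(7,)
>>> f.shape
(2, 7, 2, 3)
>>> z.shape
(19, 7, 19, 7)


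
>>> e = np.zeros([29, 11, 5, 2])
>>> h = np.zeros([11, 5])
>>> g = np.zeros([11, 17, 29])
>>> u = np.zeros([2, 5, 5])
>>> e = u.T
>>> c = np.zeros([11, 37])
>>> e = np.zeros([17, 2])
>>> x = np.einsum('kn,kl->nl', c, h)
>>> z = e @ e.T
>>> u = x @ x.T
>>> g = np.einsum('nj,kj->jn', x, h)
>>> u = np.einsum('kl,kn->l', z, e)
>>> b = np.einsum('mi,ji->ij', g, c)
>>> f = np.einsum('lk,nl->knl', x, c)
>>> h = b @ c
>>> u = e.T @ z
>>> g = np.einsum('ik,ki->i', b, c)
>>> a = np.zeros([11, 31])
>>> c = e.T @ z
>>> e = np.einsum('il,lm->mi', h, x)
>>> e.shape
(5, 37)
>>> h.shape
(37, 37)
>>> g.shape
(37,)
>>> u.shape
(2, 17)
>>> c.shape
(2, 17)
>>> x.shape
(37, 5)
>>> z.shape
(17, 17)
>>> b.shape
(37, 11)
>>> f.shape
(5, 11, 37)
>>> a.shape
(11, 31)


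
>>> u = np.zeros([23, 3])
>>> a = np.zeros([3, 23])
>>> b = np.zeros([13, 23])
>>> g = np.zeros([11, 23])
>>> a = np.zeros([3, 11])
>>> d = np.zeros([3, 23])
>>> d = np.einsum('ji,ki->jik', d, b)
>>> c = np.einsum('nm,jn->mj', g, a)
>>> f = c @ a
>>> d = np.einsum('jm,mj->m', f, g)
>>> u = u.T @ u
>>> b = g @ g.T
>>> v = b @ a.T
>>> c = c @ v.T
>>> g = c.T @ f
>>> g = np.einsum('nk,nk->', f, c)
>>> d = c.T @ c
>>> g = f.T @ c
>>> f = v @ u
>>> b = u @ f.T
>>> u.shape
(3, 3)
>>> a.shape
(3, 11)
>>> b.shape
(3, 11)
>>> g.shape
(11, 11)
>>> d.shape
(11, 11)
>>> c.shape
(23, 11)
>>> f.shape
(11, 3)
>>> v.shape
(11, 3)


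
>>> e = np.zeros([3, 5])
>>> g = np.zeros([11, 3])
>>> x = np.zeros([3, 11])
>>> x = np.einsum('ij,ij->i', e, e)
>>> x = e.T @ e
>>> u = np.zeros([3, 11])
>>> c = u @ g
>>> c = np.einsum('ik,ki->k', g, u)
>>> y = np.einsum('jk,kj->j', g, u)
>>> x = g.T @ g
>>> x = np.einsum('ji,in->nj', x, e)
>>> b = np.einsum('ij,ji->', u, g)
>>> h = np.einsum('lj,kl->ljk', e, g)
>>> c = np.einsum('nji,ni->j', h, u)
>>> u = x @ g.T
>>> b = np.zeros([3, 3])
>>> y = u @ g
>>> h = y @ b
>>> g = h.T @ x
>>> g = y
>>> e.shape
(3, 5)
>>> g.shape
(5, 3)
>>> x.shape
(5, 3)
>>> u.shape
(5, 11)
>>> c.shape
(5,)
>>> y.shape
(5, 3)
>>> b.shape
(3, 3)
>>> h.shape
(5, 3)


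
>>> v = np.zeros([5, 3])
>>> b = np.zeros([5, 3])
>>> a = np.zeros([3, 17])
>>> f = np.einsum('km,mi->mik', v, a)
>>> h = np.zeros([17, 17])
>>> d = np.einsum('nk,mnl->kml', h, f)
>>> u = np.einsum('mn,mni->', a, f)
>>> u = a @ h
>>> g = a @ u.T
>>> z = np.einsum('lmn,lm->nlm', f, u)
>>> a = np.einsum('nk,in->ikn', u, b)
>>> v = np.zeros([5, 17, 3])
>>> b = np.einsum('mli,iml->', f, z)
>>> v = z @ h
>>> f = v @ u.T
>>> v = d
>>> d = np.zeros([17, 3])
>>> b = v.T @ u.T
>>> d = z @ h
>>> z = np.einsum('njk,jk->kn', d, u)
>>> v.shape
(17, 3, 5)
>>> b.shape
(5, 3, 3)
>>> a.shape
(5, 17, 3)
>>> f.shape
(5, 3, 3)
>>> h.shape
(17, 17)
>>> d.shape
(5, 3, 17)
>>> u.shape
(3, 17)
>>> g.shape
(3, 3)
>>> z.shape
(17, 5)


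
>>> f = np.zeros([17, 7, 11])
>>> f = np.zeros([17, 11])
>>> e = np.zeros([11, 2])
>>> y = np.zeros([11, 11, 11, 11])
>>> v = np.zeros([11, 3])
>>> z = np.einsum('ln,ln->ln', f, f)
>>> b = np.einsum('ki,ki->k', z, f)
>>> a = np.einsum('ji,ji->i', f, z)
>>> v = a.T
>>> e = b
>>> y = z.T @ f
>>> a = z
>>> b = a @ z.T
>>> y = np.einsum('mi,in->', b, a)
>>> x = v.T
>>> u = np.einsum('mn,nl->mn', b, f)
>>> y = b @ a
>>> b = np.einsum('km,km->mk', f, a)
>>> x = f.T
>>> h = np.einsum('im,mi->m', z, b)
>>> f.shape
(17, 11)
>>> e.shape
(17,)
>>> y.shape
(17, 11)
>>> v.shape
(11,)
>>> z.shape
(17, 11)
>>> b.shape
(11, 17)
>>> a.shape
(17, 11)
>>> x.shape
(11, 17)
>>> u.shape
(17, 17)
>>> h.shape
(11,)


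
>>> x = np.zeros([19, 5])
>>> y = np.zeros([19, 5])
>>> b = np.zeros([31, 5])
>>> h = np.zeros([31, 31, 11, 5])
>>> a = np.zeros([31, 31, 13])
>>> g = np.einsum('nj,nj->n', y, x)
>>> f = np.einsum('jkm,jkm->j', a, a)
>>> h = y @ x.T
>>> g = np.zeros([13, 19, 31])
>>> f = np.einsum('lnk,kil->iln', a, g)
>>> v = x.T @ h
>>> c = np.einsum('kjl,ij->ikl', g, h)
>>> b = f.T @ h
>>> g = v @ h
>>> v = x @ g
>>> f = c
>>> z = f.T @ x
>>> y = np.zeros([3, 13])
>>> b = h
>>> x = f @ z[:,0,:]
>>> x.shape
(19, 13, 5)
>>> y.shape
(3, 13)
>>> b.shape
(19, 19)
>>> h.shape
(19, 19)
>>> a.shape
(31, 31, 13)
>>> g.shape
(5, 19)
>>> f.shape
(19, 13, 31)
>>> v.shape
(19, 19)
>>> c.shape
(19, 13, 31)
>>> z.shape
(31, 13, 5)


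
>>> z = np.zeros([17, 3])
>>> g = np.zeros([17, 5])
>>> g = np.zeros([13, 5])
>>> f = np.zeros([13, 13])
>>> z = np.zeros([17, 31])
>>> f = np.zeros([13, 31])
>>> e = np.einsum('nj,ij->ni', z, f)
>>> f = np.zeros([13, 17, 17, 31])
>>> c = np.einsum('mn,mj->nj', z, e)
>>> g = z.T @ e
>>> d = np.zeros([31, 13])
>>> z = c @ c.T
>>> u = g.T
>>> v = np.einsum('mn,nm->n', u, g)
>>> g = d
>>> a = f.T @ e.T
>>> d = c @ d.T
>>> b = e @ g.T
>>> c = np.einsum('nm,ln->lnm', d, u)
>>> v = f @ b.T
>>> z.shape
(31, 31)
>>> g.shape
(31, 13)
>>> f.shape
(13, 17, 17, 31)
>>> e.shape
(17, 13)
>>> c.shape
(13, 31, 31)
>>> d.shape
(31, 31)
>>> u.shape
(13, 31)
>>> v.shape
(13, 17, 17, 17)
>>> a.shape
(31, 17, 17, 17)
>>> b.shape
(17, 31)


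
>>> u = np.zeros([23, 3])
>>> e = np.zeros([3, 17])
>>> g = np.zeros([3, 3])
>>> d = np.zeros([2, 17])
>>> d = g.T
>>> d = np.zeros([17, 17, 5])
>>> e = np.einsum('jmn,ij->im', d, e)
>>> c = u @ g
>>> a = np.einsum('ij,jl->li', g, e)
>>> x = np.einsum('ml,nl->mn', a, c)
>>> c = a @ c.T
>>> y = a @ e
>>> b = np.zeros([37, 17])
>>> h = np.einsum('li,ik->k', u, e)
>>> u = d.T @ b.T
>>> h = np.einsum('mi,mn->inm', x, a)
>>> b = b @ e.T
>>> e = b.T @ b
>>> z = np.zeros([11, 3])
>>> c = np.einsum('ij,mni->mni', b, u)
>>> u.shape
(5, 17, 37)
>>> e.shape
(3, 3)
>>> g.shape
(3, 3)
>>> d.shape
(17, 17, 5)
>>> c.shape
(5, 17, 37)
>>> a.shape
(17, 3)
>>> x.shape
(17, 23)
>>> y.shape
(17, 17)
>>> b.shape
(37, 3)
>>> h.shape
(23, 3, 17)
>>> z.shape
(11, 3)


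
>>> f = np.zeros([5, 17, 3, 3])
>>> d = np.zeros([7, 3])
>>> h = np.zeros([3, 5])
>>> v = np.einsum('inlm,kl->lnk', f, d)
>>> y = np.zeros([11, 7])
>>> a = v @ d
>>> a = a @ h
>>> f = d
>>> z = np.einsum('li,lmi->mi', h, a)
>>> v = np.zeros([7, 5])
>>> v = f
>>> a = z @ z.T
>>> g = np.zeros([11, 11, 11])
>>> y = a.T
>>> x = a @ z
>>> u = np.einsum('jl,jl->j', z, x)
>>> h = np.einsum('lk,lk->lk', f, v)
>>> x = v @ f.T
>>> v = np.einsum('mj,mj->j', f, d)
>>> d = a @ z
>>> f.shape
(7, 3)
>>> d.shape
(17, 5)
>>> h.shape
(7, 3)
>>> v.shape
(3,)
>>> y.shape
(17, 17)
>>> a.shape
(17, 17)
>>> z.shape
(17, 5)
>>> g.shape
(11, 11, 11)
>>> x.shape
(7, 7)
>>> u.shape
(17,)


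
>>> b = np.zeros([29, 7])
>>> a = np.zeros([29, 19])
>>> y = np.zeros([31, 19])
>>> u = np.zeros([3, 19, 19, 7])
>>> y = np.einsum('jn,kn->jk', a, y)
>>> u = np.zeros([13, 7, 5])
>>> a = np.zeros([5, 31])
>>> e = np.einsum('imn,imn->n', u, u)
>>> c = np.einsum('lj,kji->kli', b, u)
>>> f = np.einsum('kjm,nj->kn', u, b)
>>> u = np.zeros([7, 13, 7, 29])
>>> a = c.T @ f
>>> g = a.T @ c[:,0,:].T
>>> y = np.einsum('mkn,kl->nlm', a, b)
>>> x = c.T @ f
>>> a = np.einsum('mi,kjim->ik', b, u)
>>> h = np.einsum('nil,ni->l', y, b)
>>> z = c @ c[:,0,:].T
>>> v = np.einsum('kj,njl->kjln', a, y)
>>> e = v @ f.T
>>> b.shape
(29, 7)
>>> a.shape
(7, 7)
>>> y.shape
(29, 7, 5)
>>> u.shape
(7, 13, 7, 29)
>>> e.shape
(7, 7, 5, 13)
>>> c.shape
(13, 29, 5)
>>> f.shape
(13, 29)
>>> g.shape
(29, 29, 13)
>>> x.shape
(5, 29, 29)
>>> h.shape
(5,)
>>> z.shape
(13, 29, 13)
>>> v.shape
(7, 7, 5, 29)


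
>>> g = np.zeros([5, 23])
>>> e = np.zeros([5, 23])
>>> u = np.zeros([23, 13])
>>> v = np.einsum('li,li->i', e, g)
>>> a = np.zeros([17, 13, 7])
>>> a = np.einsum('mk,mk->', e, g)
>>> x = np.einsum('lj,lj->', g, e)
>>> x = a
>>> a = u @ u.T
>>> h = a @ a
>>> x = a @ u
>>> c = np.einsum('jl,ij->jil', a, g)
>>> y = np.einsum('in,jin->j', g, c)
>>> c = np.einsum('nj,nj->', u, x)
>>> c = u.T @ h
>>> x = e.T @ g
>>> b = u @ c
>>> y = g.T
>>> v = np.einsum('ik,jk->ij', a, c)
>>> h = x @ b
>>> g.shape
(5, 23)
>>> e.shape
(5, 23)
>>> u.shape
(23, 13)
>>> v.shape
(23, 13)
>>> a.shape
(23, 23)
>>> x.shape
(23, 23)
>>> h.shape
(23, 23)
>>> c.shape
(13, 23)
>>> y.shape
(23, 5)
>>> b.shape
(23, 23)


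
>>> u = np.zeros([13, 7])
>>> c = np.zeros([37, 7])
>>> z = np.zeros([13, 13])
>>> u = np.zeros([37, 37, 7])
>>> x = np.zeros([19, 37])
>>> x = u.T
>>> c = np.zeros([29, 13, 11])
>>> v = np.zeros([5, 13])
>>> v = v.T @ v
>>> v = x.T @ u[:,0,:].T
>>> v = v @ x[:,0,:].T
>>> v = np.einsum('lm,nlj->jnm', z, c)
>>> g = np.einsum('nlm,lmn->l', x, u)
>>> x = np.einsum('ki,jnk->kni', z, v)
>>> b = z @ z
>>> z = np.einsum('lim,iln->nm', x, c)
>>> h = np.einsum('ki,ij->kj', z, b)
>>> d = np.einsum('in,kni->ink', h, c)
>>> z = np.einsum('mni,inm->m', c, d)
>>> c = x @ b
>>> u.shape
(37, 37, 7)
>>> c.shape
(13, 29, 13)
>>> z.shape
(29,)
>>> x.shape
(13, 29, 13)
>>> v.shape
(11, 29, 13)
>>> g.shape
(37,)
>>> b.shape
(13, 13)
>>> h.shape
(11, 13)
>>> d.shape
(11, 13, 29)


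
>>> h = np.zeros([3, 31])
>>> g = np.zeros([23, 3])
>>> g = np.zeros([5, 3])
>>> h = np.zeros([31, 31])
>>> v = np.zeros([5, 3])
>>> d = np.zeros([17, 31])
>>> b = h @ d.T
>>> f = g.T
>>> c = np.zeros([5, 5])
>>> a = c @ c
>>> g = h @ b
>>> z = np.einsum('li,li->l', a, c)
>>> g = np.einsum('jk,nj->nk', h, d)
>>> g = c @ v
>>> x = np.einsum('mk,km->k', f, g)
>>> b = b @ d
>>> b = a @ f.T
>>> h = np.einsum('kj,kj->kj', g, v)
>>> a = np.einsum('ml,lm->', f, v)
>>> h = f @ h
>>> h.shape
(3, 3)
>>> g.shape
(5, 3)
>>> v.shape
(5, 3)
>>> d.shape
(17, 31)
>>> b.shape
(5, 3)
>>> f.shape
(3, 5)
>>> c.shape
(5, 5)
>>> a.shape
()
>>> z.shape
(5,)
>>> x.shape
(5,)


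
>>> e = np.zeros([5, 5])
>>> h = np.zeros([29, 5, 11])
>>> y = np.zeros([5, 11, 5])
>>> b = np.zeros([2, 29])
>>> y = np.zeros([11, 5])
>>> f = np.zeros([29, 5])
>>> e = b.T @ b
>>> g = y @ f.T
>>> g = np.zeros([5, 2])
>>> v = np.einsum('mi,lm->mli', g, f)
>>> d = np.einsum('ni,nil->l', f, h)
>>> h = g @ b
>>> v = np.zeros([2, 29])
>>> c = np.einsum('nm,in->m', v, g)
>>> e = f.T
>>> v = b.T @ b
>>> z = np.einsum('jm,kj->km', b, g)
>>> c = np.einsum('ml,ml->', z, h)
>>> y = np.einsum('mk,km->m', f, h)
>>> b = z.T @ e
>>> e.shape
(5, 29)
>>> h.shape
(5, 29)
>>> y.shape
(29,)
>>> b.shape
(29, 29)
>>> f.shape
(29, 5)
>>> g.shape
(5, 2)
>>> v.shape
(29, 29)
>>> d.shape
(11,)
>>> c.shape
()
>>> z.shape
(5, 29)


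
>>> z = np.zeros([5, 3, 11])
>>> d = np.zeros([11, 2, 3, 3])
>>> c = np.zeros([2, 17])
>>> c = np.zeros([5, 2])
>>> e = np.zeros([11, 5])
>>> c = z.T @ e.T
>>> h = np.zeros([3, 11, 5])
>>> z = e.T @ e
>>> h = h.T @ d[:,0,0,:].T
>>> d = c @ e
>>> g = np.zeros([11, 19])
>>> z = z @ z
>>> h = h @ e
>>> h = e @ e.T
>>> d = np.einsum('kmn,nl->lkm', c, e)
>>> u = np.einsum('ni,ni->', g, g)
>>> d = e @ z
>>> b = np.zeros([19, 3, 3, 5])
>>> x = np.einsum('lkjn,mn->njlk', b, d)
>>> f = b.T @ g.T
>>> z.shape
(5, 5)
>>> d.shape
(11, 5)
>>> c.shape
(11, 3, 11)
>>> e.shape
(11, 5)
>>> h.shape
(11, 11)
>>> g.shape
(11, 19)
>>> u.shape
()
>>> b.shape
(19, 3, 3, 5)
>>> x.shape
(5, 3, 19, 3)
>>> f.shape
(5, 3, 3, 11)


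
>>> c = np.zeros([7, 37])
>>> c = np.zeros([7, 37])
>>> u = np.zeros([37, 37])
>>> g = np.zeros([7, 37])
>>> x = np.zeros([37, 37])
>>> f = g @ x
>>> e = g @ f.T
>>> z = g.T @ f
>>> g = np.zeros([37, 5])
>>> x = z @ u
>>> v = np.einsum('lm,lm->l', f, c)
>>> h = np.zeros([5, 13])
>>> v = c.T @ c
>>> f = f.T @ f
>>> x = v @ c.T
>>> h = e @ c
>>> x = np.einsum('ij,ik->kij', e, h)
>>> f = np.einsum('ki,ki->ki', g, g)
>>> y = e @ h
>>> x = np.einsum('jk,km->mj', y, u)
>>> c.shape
(7, 37)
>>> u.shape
(37, 37)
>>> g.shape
(37, 5)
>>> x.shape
(37, 7)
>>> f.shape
(37, 5)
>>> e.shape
(7, 7)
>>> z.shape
(37, 37)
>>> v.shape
(37, 37)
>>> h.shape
(7, 37)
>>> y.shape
(7, 37)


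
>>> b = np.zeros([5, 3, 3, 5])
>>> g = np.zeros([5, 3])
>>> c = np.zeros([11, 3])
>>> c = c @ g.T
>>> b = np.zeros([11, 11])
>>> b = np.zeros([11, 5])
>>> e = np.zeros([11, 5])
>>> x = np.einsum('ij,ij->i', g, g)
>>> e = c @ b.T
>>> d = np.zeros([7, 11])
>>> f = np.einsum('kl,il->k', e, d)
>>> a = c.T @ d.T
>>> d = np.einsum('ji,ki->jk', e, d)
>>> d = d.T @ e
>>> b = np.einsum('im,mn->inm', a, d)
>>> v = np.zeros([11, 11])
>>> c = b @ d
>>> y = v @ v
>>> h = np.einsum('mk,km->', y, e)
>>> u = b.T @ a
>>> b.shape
(5, 11, 7)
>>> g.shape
(5, 3)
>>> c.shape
(5, 11, 11)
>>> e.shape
(11, 11)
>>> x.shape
(5,)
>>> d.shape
(7, 11)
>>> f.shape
(11,)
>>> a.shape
(5, 7)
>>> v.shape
(11, 11)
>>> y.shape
(11, 11)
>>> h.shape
()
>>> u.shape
(7, 11, 7)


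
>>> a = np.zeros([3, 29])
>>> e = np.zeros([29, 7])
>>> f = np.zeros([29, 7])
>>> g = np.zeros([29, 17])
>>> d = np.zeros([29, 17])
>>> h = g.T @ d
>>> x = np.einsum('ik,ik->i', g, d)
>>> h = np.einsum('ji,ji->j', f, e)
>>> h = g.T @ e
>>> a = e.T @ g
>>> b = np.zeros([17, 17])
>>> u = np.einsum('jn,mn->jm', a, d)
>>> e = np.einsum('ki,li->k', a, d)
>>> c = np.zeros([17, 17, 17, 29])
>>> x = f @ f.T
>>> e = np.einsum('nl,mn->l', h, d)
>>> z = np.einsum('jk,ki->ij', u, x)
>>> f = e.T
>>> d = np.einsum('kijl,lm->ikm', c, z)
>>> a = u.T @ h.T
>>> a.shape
(29, 17)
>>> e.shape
(7,)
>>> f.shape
(7,)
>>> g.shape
(29, 17)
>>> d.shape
(17, 17, 7)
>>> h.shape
(17, 7)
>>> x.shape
(29, 29)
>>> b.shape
(17, 17)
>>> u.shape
(7, 29)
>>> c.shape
(17, 17, 17, 29)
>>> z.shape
(29, 7)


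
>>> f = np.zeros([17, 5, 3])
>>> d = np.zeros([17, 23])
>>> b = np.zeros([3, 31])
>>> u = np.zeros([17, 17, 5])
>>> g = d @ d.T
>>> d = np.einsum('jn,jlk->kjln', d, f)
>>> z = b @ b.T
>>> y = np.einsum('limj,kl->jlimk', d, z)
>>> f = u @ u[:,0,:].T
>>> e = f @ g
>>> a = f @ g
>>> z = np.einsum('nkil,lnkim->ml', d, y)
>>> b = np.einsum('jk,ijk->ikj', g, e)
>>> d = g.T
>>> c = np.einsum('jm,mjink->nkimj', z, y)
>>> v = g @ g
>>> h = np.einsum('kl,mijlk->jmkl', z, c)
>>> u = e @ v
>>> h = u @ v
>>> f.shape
(17, 17, 17)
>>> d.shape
(17, 17)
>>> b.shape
(17, 17, 17)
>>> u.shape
(17, 17, 17)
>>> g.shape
(17, 17)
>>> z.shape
(3, 23)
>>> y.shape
(23, 3, 17, 5, 3)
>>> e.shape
(17, 17, 17)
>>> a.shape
(17, 17, 17)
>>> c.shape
(5, 3, 17, 23, 3)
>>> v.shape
(17, 17)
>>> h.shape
(17, 17, 17)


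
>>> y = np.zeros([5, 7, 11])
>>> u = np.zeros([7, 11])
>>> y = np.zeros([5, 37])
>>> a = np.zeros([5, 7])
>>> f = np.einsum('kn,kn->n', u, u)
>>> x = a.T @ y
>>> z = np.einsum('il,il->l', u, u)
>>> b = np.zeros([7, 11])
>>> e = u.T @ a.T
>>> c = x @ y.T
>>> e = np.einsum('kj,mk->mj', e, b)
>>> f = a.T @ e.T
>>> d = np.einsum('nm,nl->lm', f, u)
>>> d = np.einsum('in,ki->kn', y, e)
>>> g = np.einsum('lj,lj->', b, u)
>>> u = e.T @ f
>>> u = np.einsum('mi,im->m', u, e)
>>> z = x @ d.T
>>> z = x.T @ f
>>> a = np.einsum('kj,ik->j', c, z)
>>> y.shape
(5, 37)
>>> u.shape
(5,)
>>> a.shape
(5,)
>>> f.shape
(7, 7)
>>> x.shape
(7, 37)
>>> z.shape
(37, 7)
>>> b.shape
(7, 11)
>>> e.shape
(7, 5)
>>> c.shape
(7, 5)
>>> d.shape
(7, 37)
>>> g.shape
()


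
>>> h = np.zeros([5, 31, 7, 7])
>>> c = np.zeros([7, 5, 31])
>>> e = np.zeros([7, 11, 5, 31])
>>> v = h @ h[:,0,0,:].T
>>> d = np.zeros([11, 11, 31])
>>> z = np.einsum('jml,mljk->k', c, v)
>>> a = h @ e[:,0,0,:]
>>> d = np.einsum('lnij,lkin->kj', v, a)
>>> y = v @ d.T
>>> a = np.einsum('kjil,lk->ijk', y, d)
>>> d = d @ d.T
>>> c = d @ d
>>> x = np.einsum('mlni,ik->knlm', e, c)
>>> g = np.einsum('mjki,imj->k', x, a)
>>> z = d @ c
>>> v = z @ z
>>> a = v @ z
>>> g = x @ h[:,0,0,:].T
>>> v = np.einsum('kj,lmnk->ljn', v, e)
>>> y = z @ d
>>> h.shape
(5, 31, 7, 7)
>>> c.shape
(31, 31)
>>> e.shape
(7, 11, 5, 31)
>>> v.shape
(7, 31, 5)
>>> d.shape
(31, 31)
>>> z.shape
(31, 31)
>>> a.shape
(31, 31)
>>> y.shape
(31, 31)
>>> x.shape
(31, 5, 11, 7)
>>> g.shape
(31, 5, 11, 5)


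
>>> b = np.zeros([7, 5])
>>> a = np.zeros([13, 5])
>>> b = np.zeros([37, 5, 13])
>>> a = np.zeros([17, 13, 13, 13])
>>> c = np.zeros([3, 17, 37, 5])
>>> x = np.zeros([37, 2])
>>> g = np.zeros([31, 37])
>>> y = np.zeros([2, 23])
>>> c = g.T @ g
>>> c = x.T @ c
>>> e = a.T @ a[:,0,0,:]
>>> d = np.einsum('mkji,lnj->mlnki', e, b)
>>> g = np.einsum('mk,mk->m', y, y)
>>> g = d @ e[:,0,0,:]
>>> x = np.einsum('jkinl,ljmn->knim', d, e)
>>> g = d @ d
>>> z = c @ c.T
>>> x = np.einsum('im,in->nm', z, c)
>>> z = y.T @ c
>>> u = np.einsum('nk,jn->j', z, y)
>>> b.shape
(37, 5, 13)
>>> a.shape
(17, 13, 13, 13)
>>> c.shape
(2, 37)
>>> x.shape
(37, 2)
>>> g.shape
(13, 37, 5, 13, 13)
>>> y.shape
(2, 23)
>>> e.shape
(13, 13, 13, 13)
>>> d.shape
(13, 37, 5, 13, 13)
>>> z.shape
(23, 37)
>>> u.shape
(2,)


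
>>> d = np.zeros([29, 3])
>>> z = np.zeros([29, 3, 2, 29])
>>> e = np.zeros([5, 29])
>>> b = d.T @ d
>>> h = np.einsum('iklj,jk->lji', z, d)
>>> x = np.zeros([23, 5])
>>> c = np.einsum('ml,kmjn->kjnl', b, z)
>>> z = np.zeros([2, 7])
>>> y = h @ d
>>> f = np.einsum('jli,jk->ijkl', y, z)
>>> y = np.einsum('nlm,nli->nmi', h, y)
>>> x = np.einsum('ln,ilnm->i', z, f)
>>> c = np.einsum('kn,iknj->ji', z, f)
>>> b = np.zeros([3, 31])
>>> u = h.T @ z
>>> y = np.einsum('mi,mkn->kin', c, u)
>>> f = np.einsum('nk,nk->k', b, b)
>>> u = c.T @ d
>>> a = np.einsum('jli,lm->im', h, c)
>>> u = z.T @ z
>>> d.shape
(29, 3)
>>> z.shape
(2, 7)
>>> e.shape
(5, 29)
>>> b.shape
(3, 31)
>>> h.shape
(2, 29, 29)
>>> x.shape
(3,)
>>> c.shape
(29, 3)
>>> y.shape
(29, 3, 7)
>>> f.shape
(31,)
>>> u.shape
(7, 7)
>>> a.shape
(29, 3)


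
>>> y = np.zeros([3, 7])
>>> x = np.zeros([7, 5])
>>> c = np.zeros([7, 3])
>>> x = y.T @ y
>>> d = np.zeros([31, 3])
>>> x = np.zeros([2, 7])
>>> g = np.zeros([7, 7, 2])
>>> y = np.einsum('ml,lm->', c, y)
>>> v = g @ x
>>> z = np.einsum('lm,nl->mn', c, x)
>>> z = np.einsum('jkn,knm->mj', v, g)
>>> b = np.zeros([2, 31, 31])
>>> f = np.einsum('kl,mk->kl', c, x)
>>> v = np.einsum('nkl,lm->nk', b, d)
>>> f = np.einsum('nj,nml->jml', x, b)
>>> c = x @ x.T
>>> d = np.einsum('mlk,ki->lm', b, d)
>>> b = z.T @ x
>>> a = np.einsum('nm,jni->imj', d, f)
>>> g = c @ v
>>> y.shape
()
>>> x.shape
(2, 7)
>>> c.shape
(2, 2)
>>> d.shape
(31, 2)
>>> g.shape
(2, 31)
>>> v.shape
(2, 31)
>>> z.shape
(2, 7)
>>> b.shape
(7, 7)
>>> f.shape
(7, 31, 31)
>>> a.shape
(31, 2, 7)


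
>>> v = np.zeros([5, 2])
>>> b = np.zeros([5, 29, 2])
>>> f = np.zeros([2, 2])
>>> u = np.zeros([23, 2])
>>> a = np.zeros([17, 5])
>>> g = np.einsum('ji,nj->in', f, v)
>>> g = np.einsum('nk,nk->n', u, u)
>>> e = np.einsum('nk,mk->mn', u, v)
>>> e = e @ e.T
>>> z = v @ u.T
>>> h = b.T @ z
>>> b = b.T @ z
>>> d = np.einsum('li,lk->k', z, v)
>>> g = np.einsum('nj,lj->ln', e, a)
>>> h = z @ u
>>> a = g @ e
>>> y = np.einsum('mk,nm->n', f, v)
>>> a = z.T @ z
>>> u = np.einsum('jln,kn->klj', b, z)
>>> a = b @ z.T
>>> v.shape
(5, 2)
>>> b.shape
(2, 29, 23)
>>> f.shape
(2, 2)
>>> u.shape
(5, 29, 2)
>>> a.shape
(2, 29, 5)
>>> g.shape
(17, 5)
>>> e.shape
(5, 5)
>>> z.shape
(5, 23)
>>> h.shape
(5, 2)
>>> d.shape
(2,)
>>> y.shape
(5,)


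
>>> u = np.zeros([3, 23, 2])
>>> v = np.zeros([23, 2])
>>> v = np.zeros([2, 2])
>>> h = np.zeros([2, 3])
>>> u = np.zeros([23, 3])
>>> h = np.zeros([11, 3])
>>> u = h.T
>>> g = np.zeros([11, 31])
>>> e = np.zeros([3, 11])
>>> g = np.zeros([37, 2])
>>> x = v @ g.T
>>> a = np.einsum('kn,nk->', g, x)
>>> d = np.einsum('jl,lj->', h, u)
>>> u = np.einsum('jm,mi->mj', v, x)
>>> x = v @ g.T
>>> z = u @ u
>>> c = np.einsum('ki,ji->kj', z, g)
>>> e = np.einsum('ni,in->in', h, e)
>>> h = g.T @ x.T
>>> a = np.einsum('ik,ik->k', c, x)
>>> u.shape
(2, 2)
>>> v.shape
(2, 2)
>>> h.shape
(2, 2)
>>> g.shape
(37, 2)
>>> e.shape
(3, 11)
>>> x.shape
(2, 37)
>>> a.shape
(37,)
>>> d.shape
()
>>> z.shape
(2, 2)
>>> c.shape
(2, 37)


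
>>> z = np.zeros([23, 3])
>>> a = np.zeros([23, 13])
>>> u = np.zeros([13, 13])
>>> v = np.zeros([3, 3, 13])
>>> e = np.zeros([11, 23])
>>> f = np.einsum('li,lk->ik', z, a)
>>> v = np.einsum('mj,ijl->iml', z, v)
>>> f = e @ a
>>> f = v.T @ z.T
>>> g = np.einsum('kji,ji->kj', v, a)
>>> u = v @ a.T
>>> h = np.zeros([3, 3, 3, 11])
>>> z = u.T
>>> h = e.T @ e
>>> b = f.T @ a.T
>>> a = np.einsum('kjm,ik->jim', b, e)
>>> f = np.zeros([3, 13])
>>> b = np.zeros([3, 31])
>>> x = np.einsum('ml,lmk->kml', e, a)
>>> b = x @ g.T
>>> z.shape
(23, 23, 3)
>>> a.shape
(23, 11, 23)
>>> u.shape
(3, 23, 23)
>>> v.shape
(3, 23, 13)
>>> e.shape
(11, 23)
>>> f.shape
(3, 13)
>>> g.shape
(3, 23)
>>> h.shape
(23, 23)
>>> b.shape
(23, 11, 3)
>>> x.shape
(23, 11, 23)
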